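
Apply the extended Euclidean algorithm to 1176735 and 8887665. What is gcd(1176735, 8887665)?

15

Apply Euclid's algorithm to 8887665 and 1176735:
8887665 = 7×1176735 + 650520
1176735 = 1×650520 + 526215
650520 = 1×526215 + 124305
526215 = 4×124305 + 28995
124305 = 4×28995 + 8325
28995 = 3×8325 + 4020
8325 = 2×4020 + 285
4020 = 14×285 + 30
285 = 9×30 + 15
30 = 2×15 + 0
gcd(1176735, 8887665) = 15.
Back-substituting:
15 = 285 − 9·30
15 = −9·4020 + 127·285
15 = 127·8325 − 263·4020
15 = −263·28995 + 916·8325
15 = 916·124305 − 3927·28995
15 = −3927·526215 + 16624·124305
15 = 16624·650520 − 20551·526215
15 = −20551·1176735 + 37175·650520
15 = 37175·8887665 − 280776·1176735
So 15 = (37175)·8887665 + (-280776)·1176735.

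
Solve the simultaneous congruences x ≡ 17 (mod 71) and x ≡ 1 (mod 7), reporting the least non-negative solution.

Write x = 17 + 71·k. Then 71·k ≡ 1 − 17 ≡ 5 (mod 7).
Need 71⁻¹ mod 7. Extended Euclid on (7, 1):
7 = 7×1 + 0
71⁻¹ ≡ 1 (mod 7), so k ≡ 1·5 ≡ 5 (mod 7).
x = 17 + 71·5 = 372.

372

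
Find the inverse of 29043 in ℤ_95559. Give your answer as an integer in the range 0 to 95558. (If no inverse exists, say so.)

Euclidean algorithm on 95559, 29043:
95559 = 3·29043 + 8430
29043 = 3·8430 + 3753
8430 = 2·3753 + 924
3753 = 4·924 + 57
924 = 16·57 + 12
57 = 4·12 + 9
12 = 1·9 + 3
9 = 3·3 + 0
Since gcd = 3 > 1, 29043 is not a unit mod 95559.

no inverse exists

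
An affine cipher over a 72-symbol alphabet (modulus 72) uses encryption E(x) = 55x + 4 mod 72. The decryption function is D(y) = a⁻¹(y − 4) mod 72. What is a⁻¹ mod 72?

Run Euclid on (72, 55):
72 = 1·55 + 17
55 = 3·17 + 4
17 = 4·4 + 1
4 = 4·1 + 0
Since gcd(55, 72) = 1, back-substitute to write 1 as a combination:
1 = 17 − 4·4
1 = −4·55 + 13·17
1 = 13·72 − 17·55
So 55·(-17) ≡ 1 (mod 72), and -17 ≡ 55 (mod 72).

55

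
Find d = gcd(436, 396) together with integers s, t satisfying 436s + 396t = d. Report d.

Euclidean algorithm:
436 = 1·396 + 40
396 = 9·40 + 36
40 = 1·36 + 4
36 = 9·4 + 0
gcd(436, 396) = 4.
Back-substituting:
4 = 40 − 36
4 = −396 + 10·40
4 = 10·436 − 11·396
So 4 = (10)·436 + (-11)·396.

4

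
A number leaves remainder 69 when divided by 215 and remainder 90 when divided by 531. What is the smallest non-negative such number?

Write x = 69 + 215·k. Then 215·k ≡ 90 − 69 ≡ 21 (mod 531).
Need 215⁻¹ mod 531. Extended Euclid on (531, 215):
531 = 2*215 + 101
215 = 2*101 + 13
101 = 7*13 + 10
13 = 1*10 + 3
10 = 3*3 + 1
3 = 3*1 + 0
Back-substitute:
1 = 10 − 3·3
1 = −3·13 + 4·10
1 = 4·101 − 31·13
1 = −31·215 + 66·101
1 = 66·531 − 163·215
215⁻¹ ≡ 368 (mod 531), so k ≡ 368·21 ≡ 294 (mod 531).
x = 69 + 215·294 = 63279.

63279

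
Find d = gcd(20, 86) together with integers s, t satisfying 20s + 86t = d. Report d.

Repeated division:
86 = 4·20 + 6
20 = 3·6 + 2
6 = 3·2 + 0
gcd(20, 86) = 2.
Working backward:
2 = 20 − 3·6
2 = −3·86 + 13·20
So 2 = (-3)·86 + (13)·20.

2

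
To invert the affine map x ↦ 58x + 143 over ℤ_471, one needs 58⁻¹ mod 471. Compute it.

Extended Euclidean algorithm:
471 = 8*58 + 7
58 = 8*7 + 2
7 = 3*2 + 1
2 = 2*1 + 0
The gcd is 1. Working backward:
1 = 7 − 3·2
1 = −3·58 + 25·7
1 = 25·471 − 203·58
Hence 58⁻¹ ≡ -203 ≡ 268 (mod 471).

268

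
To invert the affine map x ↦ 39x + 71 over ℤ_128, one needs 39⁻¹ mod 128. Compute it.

Run Euclid on (128, 39):
128 = 3*39 + 11
39 = 3*11 + 6
11 = 1*6 + 5
6 = 1*5 + 1
5 = 5*1 + 0
gcd = 1, so the inverse exists. Back-substitute:
1 = 6 − 5
1 = −11 + 2·6
1 = 2·39 − 7·11
1 = −7·128 + 23·39
So 39·23 ≡ 1 (mod 128).

23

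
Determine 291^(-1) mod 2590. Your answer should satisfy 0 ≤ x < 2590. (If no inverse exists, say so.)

Apply the Euclidean algorithm to 2590 and 291:
2590 = 8·291 + 262
291 = 1·262 + 29
262 = 9·29 + 1
29 = 29·1 + 0
gcd = 1, so the inverse exists. Back-substitute:
1 = 262 − 9·29
1 = −9·291 + 10·262
1 = 10·2590 − 89·291
So 291·(-89) ≡ 1 (mod 2590), and -89 ≡ 2501 (mod 2590).

2501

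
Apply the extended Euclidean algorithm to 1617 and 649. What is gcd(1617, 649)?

Euclidean algorithm:
1617 = 2*649 + 319
649 = 2*319 + 11
319 = 29*11 + 0
gcd(1617, 649) = 11.
Express as a combination:
11 = 649 − 2·319
11 = −2·1617 + 5·649
So 11 = (-2)·1617 + (5)·649.

11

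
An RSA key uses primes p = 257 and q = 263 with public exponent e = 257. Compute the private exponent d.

φ(n) = (p−1)(q−1) = 256·262 = 67072.
Need d with 257·d ≡ 1 (mod 67072). Apply the extended Euclidean algorithm:
67072 = 260·257 + 252
257 = 1·252 + 5
252 = 50·5 + 2
5 = 2·2 + 1
2 = 2·1 + 0
Back-substitute:
1 = 5 − 2·2
1 = −2·252 + 101·5
1 = 101·257 − 103·252
1 = −103·67072 + 26881·257
So 257·26881 ≡ 1 (mod 67072), hence d = 26881.

26881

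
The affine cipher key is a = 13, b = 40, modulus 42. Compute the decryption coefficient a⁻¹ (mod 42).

13

Extended Euclidean algorithm:
42 = 3*13 + 3
13 = 4*3 + 1
3 = 3*1 + 0
The gcd is 1. Working backward:
1 = 13 − 4·3
1 = −4·42 + 13·13
So 13·13 ≡ 1 (mod 42).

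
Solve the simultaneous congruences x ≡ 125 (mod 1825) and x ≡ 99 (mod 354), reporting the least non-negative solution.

281175

Write x = 125 + 1825·k. Then 1825·k ≡ 99 − 125 ≡ 328 (mod 354).
Need 1825⁻¹ mod 354. Extended Euclid on (354, 55):
354 = 6*55 + 24
55 = 2*24 + 7
24 = 3*7 + 3
7 = 2*3 + 1
3 = 3*1 + 0
Back-substitute:
1 = 7 − 2·3
1 = −2·24 + 7·7
1 = 7·55 − 16·24
1 = −16·354 + 103·55
1825⁻¹ ≡ 103 (mod 354), so k ≡ 103·328 ≡ 154 (mod 354).
x = 125 + 1825·154 = 281175.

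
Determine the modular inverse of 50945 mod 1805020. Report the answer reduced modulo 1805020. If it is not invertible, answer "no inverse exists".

no inverse exists

Euclidean algorithm on 1805020, 50945:
1805020 = 35·50945 + 21945
50945 = 2·21945 + 7055
21945 = 3·7055 + 780
7055 = 9·780 + 35
780 = 22·35 + 10
35 = 3·10 + 5
10 = 2·5 + 0
Since gcd = 5 > 1, 50945 is not a unit mod 1805020.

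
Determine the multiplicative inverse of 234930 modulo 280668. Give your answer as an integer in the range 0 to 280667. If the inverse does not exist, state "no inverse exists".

no inverse exists

Compute gcd(234930, 280668):
280668 = 1·234930 + 45738
234930 = 5·45738 + 6240
45738 = 7·6240 + 2058
6240 = 3·2058 + 66
2058 = 31·66 + 12
66 = 5·12 + 6
12 = 2·6 + 0
The gcd is 6, not 1, hence no inverse exists.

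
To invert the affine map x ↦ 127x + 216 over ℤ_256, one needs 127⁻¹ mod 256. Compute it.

Apply the Euclidean algorithm to 256 and 127:
256 = 2×127 + 2
127 = 63×2 + 1
2 = 2×1 + 0
gcd = 1, so the inverse exists. Back-substitute:
1 = 127 − 63·2
1 = −63·256 + 127·127
So 127·127 ≡ 1 (mod 256).

127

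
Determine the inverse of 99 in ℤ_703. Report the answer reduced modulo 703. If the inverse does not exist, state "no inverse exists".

632

Apply the Euclidean algorithm to 703 and 99:
703 = 7·99 + 10
99 = 9·10 + 9
10 = 1·9 + 1
9 = 9·1 + 0
Since gcd(99, 703) = 1, back-substitute to write 1 as a combination:
1 = 10 − 9
1 = −99 + 10·10
1 = 10·703 − 71·99
Hence 99⁻¹ ≡ -71 ≡ 632 (mod 703).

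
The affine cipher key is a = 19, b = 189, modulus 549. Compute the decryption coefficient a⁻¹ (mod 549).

289

Apply the Euclidean algorithm to 549 and 19:
549 = 28·19 + 17
19 = 1·17 + 2
17 = 8·2 + 1
2 = 2·1 + 0
gcd = 1, so the inverse exists. Back-substitute:
1 = 17 − 8·2
1 = −8·19 + 9·17
1 = 9·549 − 260·19
So 19·(-260) ≡ 1 (mod 549), and -260 ≡ 289 (mod 549).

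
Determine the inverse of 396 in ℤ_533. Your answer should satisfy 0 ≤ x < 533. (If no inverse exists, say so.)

284

gcd(533, 396) by repeated division:
533 = 1×396 + 137
396 = 2×137 + 122
137 = 1×122 + 15
122 = 8×15 + 2
15 = 7×2 + 1
2 = 2×1 + 0
The gcd is 1. Working backward:
1 = 15 − 7·2
1 = −7·122 + 57·15
1 = 57·137 − 64·122
1 = −64·396 + 185·137
1 = 185·533 − 249·396
Hence 396⁻¹ ≡ -249 ≡ 284 (mod 533).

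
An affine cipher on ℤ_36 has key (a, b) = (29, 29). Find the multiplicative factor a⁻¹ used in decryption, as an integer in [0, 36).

5

Run Euclid on (36, 29):
36 = 1·29 + 7
29 = 4·7 + 1
7 = 7·1 + 0
gcd = 1, so the inverse exists. Back-substitute:
1 = 29 − 4·7
1 = −4·36 + 5·29
So 29·5 ≡ 1 (mod 36).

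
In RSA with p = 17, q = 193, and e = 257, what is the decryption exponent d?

1793

φ(n) = (p−1)(q−1) = 16·192 = 3072.
Need d with 257·d ≡ 1 (mod 3072). Apply the extended Euclidean algorithm:
3072 = 11·257 + 245
257 = 1·245 + 12
245 = 20·12 + 5
12 = 2·5 + 2
5 = 2·2 + 1
2 = 2·1 + 0
Back-substitute:
1 = 5 − 2·2
1 = −2·12 + 5·5
1 = 5·245 − 102·12
1 = −102·257 + 107·245
1 = 107·3072 − 1279·257
So 257·(-1279) ≡ 1 (mod 3072), hence d ≡ -1279 ≡ 1793 (mod 3072).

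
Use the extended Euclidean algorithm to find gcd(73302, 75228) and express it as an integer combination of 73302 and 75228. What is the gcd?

6

Repeated division:
75228 = 1×73302 + 1926
73302 = 38×1926 + 114
1926 = 16×114 + 102
114 = 1×102 + 12
102 = 8×12 + 6
12 = 2×6 + 0
gcd(73302, 75228) = 6.
Express as a combination:
6 = 102 − 8·12
6 = −8·114 + 9·102
6 = 9·1926 − 152·114
6 = −152·73302 + 5785·1926
6 = 5785·75228 − 5937·73302
So 6 = (5785)·75228 + (-5937)·73302.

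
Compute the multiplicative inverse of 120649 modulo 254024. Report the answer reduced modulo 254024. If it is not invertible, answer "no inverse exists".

Run Euclid on (254024, 120649):
254024 = 2·120649 + 12726
120649 = 9·12726 + 6115
12726 = 2·6115 + 496
6115 = 12·496 + 163
496 = 3·163 + 7
163 = 23·7 + 2
7 = 3·2 + 1
2 = 2·1 + 0
Since gcd(120649, 254024) = 1, back-substitute to write 1 as a combination:
1 = 7 − 3·2
1 = −3·163 + 70·7
1 = 70·496 − 213·163
1 = −213·6115 + 2626·496
1 = 2626·12726 − 5465·6115
1 = −5465·120649 + 51811·12726
1 = 51811·254024 − 109087·120649
So 120649·(-109087) ≡ 1 (mod 254024), and -109087 ≡ 144937 (mod 254024).

144937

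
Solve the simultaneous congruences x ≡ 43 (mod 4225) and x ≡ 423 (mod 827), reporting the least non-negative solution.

794343

Write x = 43 + 4225·k. Then 4225·k ≡ 423 − 43 ≡ 380 (mod 827).
Need 4225⁻¹ mod 827. Extended Euclid on (827, 90):
827 = 9×90 + 17
90 = 5×17 + 5
17 = 3×5 + 2
5 = 2×2 + 1
2 = 2×1 + 0
Back-substitute:
1 = 5 − 2·2
1 = −2·17 + 7·5
1 = 7·90 − 37·17
1 = −37·827 + 340·90
4225⁻¹ ≡ 340 (mod 827), so k ≡ 340·380 ≡ 188 (mod 827).
x = 43 + 4225·188 = 794343.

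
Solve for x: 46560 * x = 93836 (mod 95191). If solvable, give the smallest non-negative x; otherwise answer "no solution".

First find gcd(46560, 95191):
95191 = 2·46560 + 2071
46560 = 22·2071 + 998
2071 = 2·998 + 75
998 = 13·75 + 23
75 = 3·23 + 6
23 = 3·6 + 5
6 = 1·5 + 1
5 = 5·1 + 0
gcd = 1, so a unique solution mod 95191 exists.
Back-substitute for the Bézout coefficients:
1 = 6 − 5
1 = −23 + 4·6
1 = 4·75 − 13·23
1 = −13·998 + 173·75
1 = 173·2071 − 359·998
1 = −359·46560 + 8071·2071
1 = 8071·95191 − 16501·46560
So 46560·(-16501) ≡ 1 (mod 95191), giving 46560⁻¹ ≡ 78690.
x ≡ 46560⁻¹·93836 ≡ 78690·93836 ≡ 84161 (mod 95191).

84161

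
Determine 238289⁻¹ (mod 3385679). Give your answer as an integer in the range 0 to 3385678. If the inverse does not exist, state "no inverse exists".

374701

Extended Euclidean algorithm:
3385679 = 14·238289 + 49633
238289 = 4·49633 + 39757
49633 = 1·39757 + 9876
39757 = 4·9876 + 253
9876 = 39·253 + 9
253 = 28·9 + 1
9 = 9·1 + 0
The gcd is 1. Working backward:
1 = 253 − 28·9
1 = −28·9876 + 1093·253
1 = 1093·39757 − 4400·9876
1 = −4400·49633 + 5493·39757
1 = 5493·238289 − 26372·49633
1 = −26372·3385679 + 374701·238289
So 238289·374701 ≡ 1 (mod 3385679).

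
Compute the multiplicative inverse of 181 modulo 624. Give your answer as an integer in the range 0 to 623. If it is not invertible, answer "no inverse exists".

493

Apply the Euclidean algorithm to 624 and 181:
624 = 3*181 + 81
181 = 2*81 + 19
81 = 4*19 + 5
19 = 3*5 + 4
5 = 1*4 + 1
4 = 4*1 + 0
Since gcd(181, 624) = 1, back-substitute to write 1 as a combination:
1 = 5 − 4
1 = −19 + 4·5
1 = 4·81 − 17·19
1 = −17·181 + 38·81
1 = 38·624 − 131·181
Hence 181⁻¹ ≡ -131 ≡ 493 (mod 624).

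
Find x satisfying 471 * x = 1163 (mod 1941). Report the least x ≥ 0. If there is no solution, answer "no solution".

gcd(471, 1941):
1941 = 4*471 + 57
471 = 8*57 + 15
57 = 3*15 + 12
15 = 1*12 + 3
12 = 4*3 + 0
gcd = 3, but 3 ∤ 1163, so the congruence has no solution.

no solution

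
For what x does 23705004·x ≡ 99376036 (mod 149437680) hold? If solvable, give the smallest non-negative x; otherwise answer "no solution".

gcd(23705004, 149437680):
149437680 = 6*23705004 + 7207656
23705004 = 3*7207656 + 2082036
7207656 = 3*2082036 + 961548
2082036 = 2*961548 + 158940
961548 = 6*158940 + 7908
158940 = 20*7908 + 780
7908 = 10*780 + 108
780 = 7*108 + 24
108 = 4*24 + 12
24 = 2*12 + 0
gcd = 12, but 12 ∤ 99376036, so the congruence has no solution.

no solution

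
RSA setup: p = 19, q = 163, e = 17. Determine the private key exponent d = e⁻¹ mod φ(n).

2573

φ(n) = (p−1)(q−1) = 18·162 = 2916.
Need d with 17·d ≡ 1 (mod 2916). Apply the extended Euclidean algorithm:
2916 = 171*17 + 9
17 = 1*9 + 8
9 = 1*8 + 1
8 = 8*1 + 0
Back-substitute:
1 = 9 − 8
1 = −17 + 2·9
1 = 2·2916 − 343·17
So 17·(-343) ≡ 1 (mod 2916), hence d ≡ -343 ≡ 2573 (mod 2916).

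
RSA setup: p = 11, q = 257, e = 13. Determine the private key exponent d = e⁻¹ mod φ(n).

φ(n) = (p−1)(q−1) = 10·256 = 2560.
Need d with 13·d ≡ 1 (mod 2560). Apply the extended Euclidean algorithm:
2560 = 196·13 + 12
13 = 1·12 + 1
12 = 12·1 + 0
Back-substitute:
1 = 13 − 12
1 = −2560 + 197·13
So 13·197 ≡ 1 (mod 2560), hence d = 197.

197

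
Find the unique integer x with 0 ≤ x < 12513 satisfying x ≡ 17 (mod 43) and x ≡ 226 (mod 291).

2554

Write x = 17 + 43·k. Then 43·k ≡ 226 − 17 ≡ 209 (mod 291).
Need 43⁻¹ mod 291. Extended Euclid on (291, 43):
291 = 6*43 + 33
43 = 1*33 + 10
33 = 3*10 + 3
10 = 3*3 + 1
3 = 3*1 + 0
Back-substitute:
1 = 10 − 3·3
1 = −3·33 + 10·10
1 = 10·43 − 13·33
1 = −13·291 + 88·43
43⁻¹ ≡ 88 (mod 291), so k ≡ 88·209 ≡ 59 (mod 291).
x = 17 + 43·59 = 2554.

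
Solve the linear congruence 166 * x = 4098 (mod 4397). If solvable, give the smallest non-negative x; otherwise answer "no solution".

3733

First find gcd(166, 4397):
4397 = 26*166 + 81
166 = 2*81 + 4
81 = 20*4 + 1
4 = 4*1 + 0
gcd = 1, so a unique solution mod 4397 exists.
Back-substitute for the Bézout coefficients:
1 = 81 − 20·4
1 = −20·166 + 41·81
1 = 41·4397 − 1086·166
So 166·(-1086) ≡ 1 (mod 4397), giving 166⁻¹ ≡ 3311.
x ≡ 166⁻¹·4098 ≡ 3311·4098 ≡ 3733 (mod 4397).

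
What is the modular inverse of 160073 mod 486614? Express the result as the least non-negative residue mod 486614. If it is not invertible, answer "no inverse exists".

Apply the Euclidean algorithm to 486614 and 160073:
486614 = 3*160073 + 6395
160073 = 25*6395 + 198
6395 = 32*198 + 59
198 = 3*59 + 21
59 = 2*21 + 17
21 = 1*17 + 4
17 = 4*4 + 1
4 = 4*1 + 0
Since gcd(160073, 486614) = 1, back-substitute to write 1 as a combination:
1 = 17 − 4·4
1 = −4·21 + 5·17
1 = 5·59 − 14·21
1 = −14·198 + 47·59
1 = 47·6395 − 1518·198
1 = −1518·160073 + 37997·6395
1 = 37997·486614 − 115509·160073
Hence 160073⁻¹ ≡ -115509 ≡ 371105 (mod 486614).

371105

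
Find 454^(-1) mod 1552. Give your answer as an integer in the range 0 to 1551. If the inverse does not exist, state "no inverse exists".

no inverse exists

Compute gcd(454, 1552):
1552 = 3×454 + 190
454 = 2×190 + 74
190 = 2×74 + 42
74 = 1×42 + 32
42 = 1×32 + 10
32 = 3×10 + 2
10 = 5×2 + 0
gcd(454, 1552) = 2 ≠ 1, so 454 has no multiplicative inverse modulo 1552.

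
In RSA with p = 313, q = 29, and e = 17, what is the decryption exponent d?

4625

φ(n) = (p−1)(q−1) = 312·28 = 8736.
Need d with 17·d ≡ 1 (mod 8736). Apply the extended Euclidean algorithm:
8736 = 513*17 + 15
17 = 1*15 + 2
15 = 7*2 + 1
2 = 2*1 + 0
Back-substitute:
1 = 15 − 7·2
1 = −7·17 + 8·15
1 = 8·8736 − 4111·17
So 17·(-4111) ≡ 1 (mod 8736), hence d ≡ -4111 ≡ 4625 (mod 8736).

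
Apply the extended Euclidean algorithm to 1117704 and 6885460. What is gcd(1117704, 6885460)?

4

Repeated division:
6885460 = 6×1117704 + 179236
1117704 = 6×179236 + 42288
179236 = 4×42288 + 10084
42288 = 4×10084 + 1952
10084 = 5×1952 + 324
1952 = 6×324 + 8
324 = 40×8 + 4
8 = 2×4 + 0
gcd(1117704, 6885460) = 4.
Express as a combination:
4 = 324 − 40·8
4 = −40·1952 + 241·324
4 = 241·10084 − 1245·1952
4 = −1245·42288 + 5221·10084
4 = 5221·179236 − 22129·42288
4 = −22129·1117704 + 137995·179236
4 = 137995·6885460 − 850099·1117704
So 4 = (137995)·6885460 + (-850099)·1117704.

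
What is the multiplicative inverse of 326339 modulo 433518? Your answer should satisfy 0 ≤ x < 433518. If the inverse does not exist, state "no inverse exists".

380705

Apply the Euclidean algorithm to 433518 and 326339:
433518 = 1·326339 + 107179
326339 = 3·107179 + 4802
107179 = 22·4802 + 1535
4802 = 3·1535 + 197
1535 = 7·197 + 156
197 = 1·156 + 41
156 = 3·41 + 33
41 = 1·33 + 8
33 = 4·8 + 1
8 = 8·1 + 0
Since gcd(326339, 433518) = 1, back-substitute to write 1 as a combination:
1 = 33 − 4·8
1 = −4·41 + 5·33
1 = 5·156 − 19·41
1 = −19·197 + 24·156
1 = 24·1535 − 187·197
1 = −187·4802 + 585·1535
1 = 585·107179 − 13057·4802
1 = −13057·326339 + 39756·107179
1 = 39756·433518 − 52813·326339
Thus 326339·(-52813) ≡ 1 (mod 433518); reducing, -52813 mod 433518 = 380705.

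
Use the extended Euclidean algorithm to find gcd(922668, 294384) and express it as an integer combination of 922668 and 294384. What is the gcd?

Apply Euclid's algorithm to 922668 and 294384:
922668 = 3×294384 + 39516
294384 = 7×39516 + 17772
39516 = 2×17772 + 3972
17772 = 4×3972 + 1884
3972 = 2×1884 + 204
1884 = 9×204 + 48
204 = 4×48 + 12
48 = 4×12 + 0
gcd(922668, 294384) = 12.
Express as a combination:
12 = 204 − 4·48
12 = −4·1884 + 37·204
12 = 37·3972 − 78·1884
12 = −78·17772 + 349·3972
12 = 349·39516 − 776·17772
12 = −776·294384 + 5781·39516
12 = 5781·922668 − 18119·294384
So 12 = (5781)·922668 + (-18119)·294384.

12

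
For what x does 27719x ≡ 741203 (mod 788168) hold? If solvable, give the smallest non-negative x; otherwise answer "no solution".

505189

First find gcd(27719, 788168):
788168 = 28·27719 + 12036
27719 = 2·12036 + 3647
12036 = 3·3647 + 1095
3647 = 3·1095 + 362
1095 = 3·362 + 9
362 = 40·9 + 2
9 = 4·2 + 1
2 = 2·1 + 0
gcd = 1, so a unique solution mod 788168 exists.
Back-substitute for the Bézout coefficients:
1 = 9 − 4·2
1 = −4·362 + 161·9
1 = 161·1095 − 487·362
1 = −487·3647 + 1622·1095
1 = 1622·12036 − 5353·3647
1 = −5353·27719 + 12328·12036
1 = 12328·788168 − 350537·27719
So 27719·(-350537) ≡ 1 (mod 788168), giving 27719⁻¹ ≡ 437631.
x ≡ 27719⁻¹·741203 ≡ 437631·741203 ≡ 505189 (mod 788168).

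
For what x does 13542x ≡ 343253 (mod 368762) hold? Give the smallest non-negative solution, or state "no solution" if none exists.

gcd(13542, 368762):
368762 = 27·13542 + 3128
13542 = 4·3128 + 1030
3128 = 3·1030 + 38
1030 = 27·38 + 4
38 = 9·4 + 2
4 = 2·2 + 0
gcd = 2, but 2 ∤ 343253, so the congruence has no solution.

no solution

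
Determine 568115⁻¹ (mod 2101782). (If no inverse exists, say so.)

1410395

Apply the Euclidean algorithm to 2101782 and 568115:
2101782 = 3×568115 + 397437
568115 = 1×397437 + 170678
397437 = 2×170678 + 56081
170678 = 3×56081 + 2435
56081 = 23×2435 + 76
2435 = 32×76 + 3
76 = 25×3 + 1
3 = 3×1 + 0
gcd = 1, so the inverse exists. Back-substitute:
1 = 76 − 25·3
1 = −25·2435 + 801·76
1 = 801·56081 − 18448·2435
1 = −18448·170678 + 56145·56081
1 = 56145·397437 − 130738·170678
1 = −130738·568115 + 186883·397437
1 = 186883·2101782 − 691387·568115
So 568115·(-691387) ≡ 1 (mod 2101782), and -691387 ≡ 1410395 (mod 2101782).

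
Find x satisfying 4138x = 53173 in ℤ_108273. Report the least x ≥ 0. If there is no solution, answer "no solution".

31333

First find gcd(4138, 108273):
108273 = 26×4138 + 685
4138 = 6×685 + 28
685 = 24×28 + 13
28 = 2×13 + 2
13 = 6×2 + 1
2 = 2×1 + 0
gcd = 1, so a unique solution mod 108273 exists.
Back-substitute for the Bézout coefficients:
1 = 13 − 6·2
1 = −6·28 + 13·13
1 = 13·685 − 318·28
1 = −318·4138 + 1921·685
1 = 1921·108273 − 50264·4138
So 4138·(-50264) ≡ 1 (mod 108273), giving 4138⁻¹ ≡ 58009.
x ≡ 4138⁻¹·53173 ≡ 58009·53173 ≡ 31333 (mod 108273).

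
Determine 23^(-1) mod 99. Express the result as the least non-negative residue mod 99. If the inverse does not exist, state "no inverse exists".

56

gcd(99, 23) by repeated division:
99 = 4·23 + 7
23 = 3·7 + 2
7 = 3·2 + 1
2 = 2·1 + 0
The gcd is 1. Working backward:
1 = 7 − 3·2
1 = −3·23 + 10·7
1 = 10·99 − 43·23
Thus 23·(-43) ≡ 1 (mod 99); reducing, -43 mod 99 = 56.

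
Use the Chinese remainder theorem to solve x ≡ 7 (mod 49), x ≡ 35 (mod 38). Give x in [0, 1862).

Write x = 7 + 49·k. Then 49·k ≡ 35 − 7 ≡ 28 (mod 38).
Need 49⁻¹ mod 38. Extended Euclid on (38, 11):
38 = 3×11 + 5
11 = 2×5 + 1
5 = 5×1 + 0
Back-substitute:
1 = 11 − 2·5
1 = −2·38 + 7·11
49⁻¹ ≡ 7 (mod 38), so k ≡ 7·28 ≡ 6 (mod 38).
x = 7 + 49·6 = 301.

301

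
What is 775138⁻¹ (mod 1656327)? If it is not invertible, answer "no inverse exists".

508201

gcd(1656327, 775138) by repeated division:
1656327 = 2×775138 + 106051
775138 = 7×106051 + 32781
106051 = 3×32781 + 7708
32781 = 4×7708 + 1949
7708 = 3×1949 + 1861
1949 = 1×1861 + 88
1861 = 21×88 + 13
88 = 6×13 + 10
13 = 1×10 + 3
10 = 3×3 + 1
3 = 3×1 + 0
gcd = 1, so the inverse exists. Back-substitute:
1 = 10 − 3·3
1 = −3·13 + 4·10
1 = 4·88 − 27·13
1 = −27·1861 + 571·88
1 = 571·1949 − 598·1861
1 = −598·7708 + 2365·1949
1 = 2365·32781 − 10058·7708
1 = −10058·106051 + 32539·32781
1 = 32539·775138 − 237831·106051
1 = −237831·1656327 + 508201·775138
So 775138·508201 ≡ 1 (mod 1656327).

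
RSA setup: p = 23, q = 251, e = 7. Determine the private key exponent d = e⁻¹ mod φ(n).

φ(n) = (p−1)(q−1) = 22·250 = 5500.
Need d with 7·d ≡ 1 (mod 5500). Apply the extended Euclidean algorithm:
5500 = 785·7 + 5
7 = 1·5 + 2
5 = 2·2 + 1
2 = 2·1 + 0
Back-substitute:
1 = 5 − 2·2
1 = −2·7 + 3·5
1 = 3·5500 − 2357·7
So 7·(-2357) ≡ 1 (mod 5500), hence d ≡ -2357 ≡ 3143 (mod 5500).

3143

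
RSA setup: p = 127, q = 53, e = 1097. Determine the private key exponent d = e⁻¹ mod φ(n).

φ(n) = (p−1)(q−1) = 126·52 = 6552.
Need d with 1097·d ≡ 1 (mod 6552). Apply the extended Euclidean algorithm:
6552 = 5*1097 + 1067
1097 = 1*1067 + 30
1067 = 35*30 + 17
30 = 1*17 + 13
17 = 1*13 + 4
13 = 3*4 + 1
4 = 4*1 + 0
Back-substitute:
1 = 13 − 3·4
1 = −3·17 + 4·13
1 = 4·30 − 7·17
1 = −7·1067 + 249·30
1 = 249·1097 − 256·1067
1 = −256·6552 + 1529·1097
So 1097·1529 ≡ 1 (mod 6552), hence d = 1529.

1529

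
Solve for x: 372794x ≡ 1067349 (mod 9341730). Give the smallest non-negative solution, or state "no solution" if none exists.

no solution

gcd(372794, 9341730):
9341730 = 25×372794 + 21880
372794 = 17×21880 + 834
21880 = 26×834 + 196
834 = 4×196 + 50
196 = 3×50 + 46
50 = 1×46 + 4
46 = 11×4 + 2
4 = 2×2 + 0
gcd = 2, but 2 ∤ 1067349, so the congruence has no solution.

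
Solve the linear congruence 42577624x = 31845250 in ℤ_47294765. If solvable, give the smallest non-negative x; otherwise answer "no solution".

First find gcd(42577624, 47294765):
47294765 = 1·42577624 + 4717141
42577624 = 9·4717141 + 123355
4717141 = 38·123355 + 29651
123355 = 4·29651 + 4751
29651 = 6·4751 + 1145
4751 = 4·1145 + 171
1145 = 6·171 + 119
171 = 1·119 + 52
119 = 2·52 + 15
52 = 3·15 + 7
15 = 2·7 + 1
7 = 7·1 + 0
gcd = 1, so a unique solution mod 47294765 exists.
Back-substitute for the Bézout coefficients:
1 = 15 − 2·7
1 = −2·52 + 7·15
1 = 7·119 − 16·52
1 = −16·171 + 23·119
1 = 23·1145 − 154·171
1 = −154·4751 + 639·1145
1 = 639·29651 − 3988·4751
1 = −3988·123355 + 16591·29651
1 = 16591·4717141 − 634446·123355
1 = −634446·42577624 + 5726605·4717141
1 = 5726605·47294765 − 6361051·42577624
So 42577624·(-6361051) ≡ 1 (mod 47294765), giving 42577624⁻¹ ≡ 40933714.
x ≡ 42577624⁻¹·31845250 ≡ 40933714·31845250 ≡ 36393345 (mod 47294765).

36393345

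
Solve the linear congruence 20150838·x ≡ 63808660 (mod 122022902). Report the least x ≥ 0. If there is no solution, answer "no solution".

33270583

First find gcd(20150838, 122022902):
122022902 = 6×20150838 + 1117874
20150838 = 18×1117874 + 29106
1117874 = 38×29106 + 11846
29106 = 2×11846 + 5414
11846 = 2×5414 + 1018
5414 = 5×1018 + 324
1018 = 3×324 + 46
324 = 7×46 + 2
46 = 23×2 + 0
gcd = 2 and 2 | 63808660, so solutions exist. Divide through by 2: 10075419x ≡ 31904330 (mod 61011451).
Now find 10075419⁻¹ mod 61011451:
61011451 = 6×10075419 + 558937
10075419 = 18×558937 + 14553
558937 = 38×14553 + 5923
14553 = 2×5923 + 2707
5923 = 2×2707 + 509
2707 = 5×509 + 162
509 = 3×162 + 23
162 = 7×23 + 1
23 = 23×1 + 0
Back-substitute:
1 = 162 − 7·23
1 = −7·509 + 22·162
1 = 22·2707 − 117·509
1 = −117·5923 + 256·2707
1 = 256·14553 − 629·5923
1 = −629·558937 + 24158·14553
1 = 24158·10075419 − 435473·558937
1 = −435473·61011451 + 2636996·10075419
So 10075419⁻¹ ≡ 2636996 (mod 61011451).
Then x ≡ 2636996·31904330 ≡ 33270583 (mod 61011451); the smallest non-negative solution is x = 33270583.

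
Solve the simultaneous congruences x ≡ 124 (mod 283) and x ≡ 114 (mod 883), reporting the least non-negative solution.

Write x = 124 + 283·k. Then 283·k ≡ 114 − 124 ≡ 873 (mod 883).
Need 283⁻¹ mod 883. Extended Euclid on (883, 283):
883 = 3·283 + 34
283 = 8·34 + 11
34 = 3·11 + 1
11 = 11·1 + 0
Back-substitute:
1 = 34 − 3·11
1 = −3·283 + 25·34
1 = 25·883 − 78·283
283⁻¹ ≡ 805 (mod 883), so k ≡ 805·873 ≡ 780 (mod 883).
x = 124 + 283·780 = 220864.

220864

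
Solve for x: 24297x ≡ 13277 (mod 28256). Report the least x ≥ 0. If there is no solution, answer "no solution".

2773

First find gcd(24297, 28256):
28256 = 1·24297 + 3959
24297 = 6·3959 + 543
3959 = 7·543 + 158
543 = 3·158 + 69
158 = 2·69 + 20
69 = 3·20 + 9
20 = 2·9 + 2
9 = 4·2 + 1
2 = 2·1 + 0
gcd = 1, so a unique solution mod 28256 exists.
Back-substitute for the Bézout coefficients:
1 = 9 − 4·2
1 = −4·20 + 9·9
1 = 9·69 − 31·20
1 = −31·158 + 71·69
1 = 71·543 − 244·158
1 = −244·3959 + 1779·543
1 = 1779·24297 − 10918·3959
1 = −10918·28256 + 12697·24297
So 24297·(12697) ≡ 1 (mod 28256), giving 24297⁻¹ ≡ 12697.
x ≡ 24297⁻¹·13277 ≡ 12697·13277 ≡ 2773 (mod 28256).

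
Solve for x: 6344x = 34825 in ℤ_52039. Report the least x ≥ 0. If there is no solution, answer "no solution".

no solution

gcd(6344, 52039):
52039 = 8×6344 + 1287
6344 = 4×1287 + 1196
1287 = 1×1196 + 91
1196 = 13×91 + 13
91 = 7×13 + 0
gcd = 13, but 13 ∤ 34825, so the congruence has no solution.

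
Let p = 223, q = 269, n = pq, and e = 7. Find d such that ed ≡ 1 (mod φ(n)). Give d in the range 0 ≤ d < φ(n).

φ(n) = (p−1)(q−1) = 222·268 = 59496.
Need d with 7·d ≡ 1 (mod 59496). Apply the extended Euclidean algorithm:
59496 = 8499*7 + 3
7 = 2*3 + 1
3 = 3*1 + 0
Back-substitute:
1 = 7 − 2·3
1 = −2·59496 + 16999·7
So 7·16999 ≡ 1 (mod 59496), hence d = 16999.

16999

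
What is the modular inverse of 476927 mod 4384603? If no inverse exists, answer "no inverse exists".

Run Euclid on (4384603, 476927):
4384603 = 9·476927 + 92260
476927 = 5·92260 + 15627
92260 = 5·15627 + 14125
15627 = 1·14125 + 1502
14125 = 9·1502 + 607
1502 = 2·607 + 288
607 = 2·288 + 31
288 = 9·31 + 9
31 = 3·9 + 4
9 = 2·4 + 1
4 = 4·1 + 0
Since gcd(476927, 4384603) = 1, back-substitute to write 1 as a combination:
1 = 9 − 2·4
1 = −2·31 + 7·9
1 = 7·288 − 65·31
1 = −65·607 + 137·288
1 = 137·1502 − 339·607
1 = −339·14125 + 3188·1502
1 = 3188·15627 − 3527·14125
1 = −3527·92260 + 20823·15627
1 = 20823·476927 − 107642·92260
1 = −107642·4384603 + 989601·476927
So 476927·989601 ≡ 1 (mod 4384603).

989601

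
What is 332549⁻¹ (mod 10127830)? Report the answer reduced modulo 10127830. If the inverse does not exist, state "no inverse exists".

gcd(10127830, 332549) by repeated division:
10127830 = 30*332549 + 151360
332549 = 2*151360 + 29829
151360 = 5*29829 + 2215
29829 = 13*2215 + 1034
2215 = 2*1034 + 147
1034 = 7*147 + 5
147 = 29*5 + 2
5 = 2*2 + 1
2 = 2*1 + 0
Since gcd(332549, 10127830) = 1, back-substitute to write 1 as a combination:
1 = 5 − 2·2
1 = −2·147 + 59·5
1 = 59·1034 − 415·147
1 = −415·2215 + 889·1034
1 = 889·29829 − 11972·2215
1 = −11972·151360 + 60749·29829
1 = 60749·332549 − 133470·151360
1 = −133470·10127830 + 4064849·332549
So 332549·4064849 ≡ 1 (mod 10127830).

4064849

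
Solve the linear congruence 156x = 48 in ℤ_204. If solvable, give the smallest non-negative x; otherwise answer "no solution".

16

First find gcd(156, 204):
204 = 1*156 + 48
156 = 3*48 + 12
48 = 4*12 + 0
gcd = 12 and 12 | 48, so solutions exist. Divide through by 12: 13x ≡ 4 (mod 17).
Now find 13⁻¹ mod 17:
17 = 1·13 + 4
13 = 3·4 + 1
4 = 4·1 + 0
Back-substitute:
1 = 13 − 3·4
1 = −3·17 + 4·13
So 13⁻¹ ≡ 4 (mod 17).
Then x ≡ 4·4 ≡ 16 (mod 17); the smallest non-negative solution is x = 16.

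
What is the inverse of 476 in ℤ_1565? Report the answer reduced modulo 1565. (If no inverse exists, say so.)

Run Euclid on (1565, 476):
1565 = 3·476 + 137
476 = 3·137 + 65
137 = 2·65 + 7
65 = 9·7 + 2
7 = 3·2 + 1
2 = 2·1 + 0
gcd = 1, so the inverse exists. Back-substitute:
1 = 7 − 3·2
1 = −3·65 + 28·7
1 = 28·137 − 59·65
1 = −59·476 + 205·137
1 = 205·1565 − 674·476
Thus 476·(-674) ≡ 1 (mod 1565); reducing, -674 mod 1565 = 891.

891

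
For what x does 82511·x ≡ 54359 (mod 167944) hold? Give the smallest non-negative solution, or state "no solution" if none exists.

14849

First find gcd(82511, 167944):
167944 = 2·82511 + 2922
82511 = 28·2922 + 695
2922 = 4·695 + 142
695 = 4·142 + 127
142 = 1·127 + 15
127 = 8·15 + 7
15 = 2·7 + 1
7 = 7·1 + 0
gcd = 1, so a unique solution mod 167944 exists.
Back-substitute for the Bézout coefficients:
1 = 15 − 2·7
1 = −2·127 + 17·15
1 = 17·142 − 19·127
1 = −19·695 + 93·142
1 = 93·2922 − 391·695
1 = −391·82511 + 11041·2922
1 = 11041·167944 − 22473·82511
So 82511·(-22473) ≡ 1 (mod 167944), giving 82511⁻¹ ≡ 145471.
x ≡ 82511⁻¹·54359 ≡ 145471·54359 ≡ 14849 (mod 167944).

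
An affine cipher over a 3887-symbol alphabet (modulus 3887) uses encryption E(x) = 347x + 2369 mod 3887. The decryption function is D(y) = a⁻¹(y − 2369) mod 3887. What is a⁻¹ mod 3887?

1277

gcd(3887, 347) by repeated division:
3887 = 11·347 + 70
347 = 4·70 + 67
70 = 1·67 + 3
67 = 22·3 + 1
3 = 3·1 + 0
gcd = 1, so the inverse exists. Back-substitute:
1 = 67 − 22·3
1 = −22·70 + 23·67
1 = 23·347 − 114·70
1 = −114·3887 + 1277·347
So 347·1277 ≡ 1 (mod 3887).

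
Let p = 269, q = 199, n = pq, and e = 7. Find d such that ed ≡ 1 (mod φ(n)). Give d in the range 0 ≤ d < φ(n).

37903

φ(n) = (p−1)(q−1) = 268·198 = 53064.
Need d with 7·d ≡ 1 (mod 53064). Apply the extended Euclidean algorithm:
53064 = 7580*7 + 4
7 = 1*4 + 3
4 = 1*3 + 1
3 = 3*1 + 0
Back-substitute:
1 = 4 − 3
1 = −7 + 2·4
1 = 2·53064 − 15161·7
So 7·(-15161) ≡ 1 (mod 53064), hence d ≡ -15161 ≡ 37903 (mod 53064).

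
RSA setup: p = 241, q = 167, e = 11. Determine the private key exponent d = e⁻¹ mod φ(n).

φ(n) = (p−1)(q−1) = 240·166 = 39840.
Need d with 11·d ≡ 1 (mod 39840). Apply the extended Euclidean algorithm:
39840 = 3621×11 + 9
11 = 1×9 + 2
9 = 4×2 + 1
2 = 2×1 + 0
Back-substitute:
1 = 9 − 4·2
1 = −4·11 + 5·9
1 = 5·39840 − 18109·11
So 11·(-18109) ≡ 1 (mod 39840), hence d ≡ -18109 ≡ 21731 (mod 39840).

21731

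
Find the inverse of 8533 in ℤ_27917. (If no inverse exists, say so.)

Apply the Euclidean algorithm to 27917 and 8533:
27917 = 3·8533 + 2318
8533 = 3·2318 + 1579
2318 = 1·1579 + 739
1579 = 2·739 + 101
739 = 7·101 + 32
101 = 3·32 + 5
32 = 6·5 + 2
5 = 2·2 + 1
2 = 2·1 + 0
The gcd is 1. Working backward:
1 = 5 − 2·2
1 = −2·32 + 13·5
1 = 13·101 − 41·32
1 = −41·739 + 300·101
1 = 300·1579 − 641·739
1 = −641·2318 + 941·1579
1 = 941·8533 − 3464·2318
1 = −3464·27917 + 11333·8533
So 8533·11333 ≡ 1 (mod 27917).

11333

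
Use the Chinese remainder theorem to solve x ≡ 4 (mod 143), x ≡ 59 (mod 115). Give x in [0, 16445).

11444

Write x = 4 + 143·k. Then 143·k ≡ 59 − 4 ≡ 55 (mod 115).
Need 143⁻¹ mod 115. Extended Euclid on (115, 28):
115 = 4*28 + 3
28 = 9*3 + 1
3 = 3*1 + 0
Back-substitute:
1 = 28 − 9·3
1 = −9·115 + 37·28
143⁻¹ ≡ 37 (mod 115), so k ≡ 37·55 ≡ 80 (mod 115).
x = 4 + 143·80 = 11444.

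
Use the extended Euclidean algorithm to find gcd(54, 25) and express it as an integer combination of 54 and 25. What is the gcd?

Apply Euclid's algorithm to 54 and 25:
54 = 2×25 + 4
25 = 6×4 + 1
4 = 4×1 + 0
gcd(54, 25) = 1.
Express as a combination:
1 = 25 − 6·4
1 = −6·54 + 13·25
So 1 = (-6)·54 + (13)·25.

1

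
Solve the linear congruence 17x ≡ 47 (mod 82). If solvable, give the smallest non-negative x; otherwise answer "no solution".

First find gcd(17, 82):
82 = 4·17 + 14
17 = 1·14 + 3
14 = 4·3 + 2
3 = 1·2 + 1
2 = 2·1 + 0
gcd = 1, so a unique solution mod 82 exists.
Back-substitute for the Bézout coefficients:
1 = 3 − 2
1 = −14 + 5·3
1 = 5·17 − 6·14
1 = −6·82 + 29·17
So 17·(29) ≡ 1 (mod 82), giving 17⁻¹ ≡ 29.
x ≡ 17⁻¹·47 ≡ 29·47 ≡ 51 (mod 82).

51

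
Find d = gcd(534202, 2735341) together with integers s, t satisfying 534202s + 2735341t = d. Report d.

Euclidean algorithm:
2735341 = 5·534202 + 64331
534202 = 8·64331 + 19554
64331 = 3·19554 + 5669
19554 = 3·5669 + 2547
5669 = 2·2547 + 575
2547 = 4·575 + 247
575 = 2·247 + 81
247 = 3·81 + 4
81 = 20·4 + 1
4 = 4·1 + 0
gcd(534202, 2735341) = 1.
Working backward:
1 = 81 − 20·4
1 = −20·247 + 61·81
1 = 61·575 − 142·247
1 = −142·2547 + 629·575
1 = 629·5669 − 1400·2547
1 = −1400·19554 + 4829·5669
1 = 4829·64331 − 15887·19554
1 = −15887·534202 + 131925·64331
1 = 131925·2735341 − 675512·534202
So 1 = (131925)·2735341 + (-675512)·534202.

1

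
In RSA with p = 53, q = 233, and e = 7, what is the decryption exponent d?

φ(n) = (p−1)(q−1) = 52·232 = 12064.
Need d with 7·d ≡ 1 (mod 12064). Apply the extended Euclidean algorithm:
12064 = 1723×7 + 3
7 = 2×3 + 1
3 = 3×1 + 0
Back-substitute:
1 = 7 − 2·3
1 = −2·12064 + 3447·7
So 7·3447 ≡ 1 (mod 12064), hence d = 3447.

3447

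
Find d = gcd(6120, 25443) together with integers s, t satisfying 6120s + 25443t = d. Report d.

9

Apply Euclid's algorithm to 25443 and 6120:
25443 = 4*6120 + 963
6120 = 6*963 + 342
963 = 2*342 + 279
342 = 1*279 + 63
279 = 4*63 + 27
63 = 2*27 + 9
27 = 3*9 + 0
gcd(6120, 25443) = 9.
Back-substituting:
9 = 63 − 2·27
9 = −2·279 + 9·63
9 = 9·342 − 11·279
9 = −11·963 + 31·342
9 = 31·6120 − 197·963
9 = −197·25443 + 819·6120
So 9 = (-197)·25443 + (819)·6120.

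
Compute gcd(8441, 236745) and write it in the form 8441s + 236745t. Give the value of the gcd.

1

Euclidean algorithm:
236745 = 28·8441 + 397
8441 = 21·397 + 104
397 = 3·104 + 85
104 = 1·85 + 19
85 = 4·19 + 9
19 = 2·9 + 1
9 = 9·1 + 0
gcd(8441, 236745) = 1.
Back-substituting:
1 = 19 − 2·9
1 = −2·85 + 9·19
1 = 9·104 − 11·85
1 = −11·397 + 42·104
1 = 42·8441 − 893·397
1 = −893·236745 + 25046·8441
So 1 = (-893)·236745 + (25046)·8441.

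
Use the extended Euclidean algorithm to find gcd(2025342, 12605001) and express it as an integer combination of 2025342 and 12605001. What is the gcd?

3

Euclidean algorithm:
12605001 = 6·2025342 + 452949
2025342 = 4·452949 + 213546
452949 = 2·213546 + 25857
213546 = 8·25857 + 6690
25857 = 3·6690 + 5787
6690 = 1·5787 + 903
5787 = 6·903 + 369
903 = 2·369 + 165
369 = 2·165 + 39
165 = 4·39 + 9
39 = 4·9 + 3
9 = 3·3 + 0
gcd(2025342, 12605001) = 3.
Back-substituting:
3 = 39 − 4·9
3 = −4·165 + 17·39
3 = 17·369 − 38·165
3 = −38·903 + 93·369
3 = 93·5787 − 596·903
3 = −596·6690 + 689·5787
3 = 689·25857 − 2663·6690
3 = −2663·213546 + 21993·25857
3 = 21993·452949 − 46649·213546
3 = −46649·2025342 + 208589·452949
3 = 208589·12605001 − 1298183·2025342
So 3 = (208589)·12605001 + (-1298183)·2025342.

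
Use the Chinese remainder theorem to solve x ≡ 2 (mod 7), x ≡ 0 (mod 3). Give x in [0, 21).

Write x = 2 + 7·k. Then 7·k ≡ 0 − 2 ≡ 1 (mod 3).
Need 7⁻¹ mod 3. Extended Euclid on (3, 1):
3 = 3*1 + 0
7⁻¹ ≡ 1 (mod 3), so k ≡ 1·1 ≡ 1 (mod 3).
x = 2 + 7·1 = 9.

9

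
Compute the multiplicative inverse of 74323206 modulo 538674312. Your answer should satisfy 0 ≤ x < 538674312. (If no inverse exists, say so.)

no inverse exists

Euclidean algorithm on 538674312, 74323206:
538674312 = 7×74323206 + 18411870
74323206 = 4×18411870 + 675726
18411870 = 27×675726 + 167268
675726 = 4×167268 + 6654
167268 = 25×6654 + 918
6654 = 7×918 + 228
918 = 4×228 + 6
228 = 38×6 + 0
The gcd is 6, not 1, hence no inverse exists.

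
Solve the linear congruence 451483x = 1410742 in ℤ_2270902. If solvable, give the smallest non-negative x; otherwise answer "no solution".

First find gcd(451483, 2270902):
2270902 = 5·451483 + 13487
451483 = 33·13487 + 6412
13487 = 2·6412 + 663
6412 = 9·663 + 445
663 = 1·445 + 218
445 = 2·218 + 9
218 = 24·9 + 2
9 = 4·2 + 1
2 = 2·1 + 0
gcd = 1, so a unique solution mod 2270902 exists.
Back-substitute for the Bézout coefficients:
1 = 9 − 4·2
1 = −4·218 + 97·9
1 = 97·445 − 198·218
1 = −198·663 + 295·445
1 = 295·6412 − 2853·663
1 = −2853·13487 + 6001·6412
1 = 6001·451483 − 200886·13487
1 = −200886·2270902 + 1010431·451483
So 451483·(1010431) ≡ 1 (mod 2270902), giving 451483⁻¹ ≡ 1010431.
x ≡ 451483⁻¹·1410742 ≡ 1010431·1410742 ≡ 909892 (mod 2270902).

909892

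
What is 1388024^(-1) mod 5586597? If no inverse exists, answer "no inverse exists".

5431958

Apply the Euclidean algorithm to 5586597 and 1388024:
5586597 = 4×1388024 + 34501
1388024 = 40×34501 + 7984
34501 = 4×7984 + 2565
7984 = 3×2565 + 289
2565 = 8×289 + 253
289 = 1×253 + 36
253 = 7×36 + 1
36 = 36×1 + 0
gcd = 1, so the inverse exists. Back-substitute:
1 = 253 − 7·36
1 = −7·289 + 8·253
1 = 8·2565 − 71·289
1 = −71·7984 + 221·2565
1 = 221·34501 − 955·7984
1 = −955·1388024 + 38421·34501
1 = 38421·5586597 − 154639·1388024
So 1388024·(-154639) ≡ 1 (mod 5586597), and -154639 ≡ 5431958 (mod 5586597).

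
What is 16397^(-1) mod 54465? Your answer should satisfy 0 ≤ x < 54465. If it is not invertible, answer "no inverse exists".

gcd(54465, 16397) by repeated division:
54465 = 3·16397 + 5274
16397 = 3·5274 + 575
5274 = 9·575 + 99
575 = 5·99 + 80
99 = 1·80 + 19
80 = 4·19 + 4
19 = 4·4 + 3
4 = 1·3 + 1
3 = 3·1 + 0
gcd = 1, so the inverse exists. Back-substitute:
1 = 4 − 3
1 = −19 + 5·4
1 = 5·80 − 21·19
1 = −21·99 + 26·80
1 = 26·575 − 151·99
1 = −151·5274 + 1385·575
1 = 1385·16397 − 4306·5274
1 = −4306·54465 + 14303·16397
So 16397·14303 ≡ 1 (mod 54465).

14303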